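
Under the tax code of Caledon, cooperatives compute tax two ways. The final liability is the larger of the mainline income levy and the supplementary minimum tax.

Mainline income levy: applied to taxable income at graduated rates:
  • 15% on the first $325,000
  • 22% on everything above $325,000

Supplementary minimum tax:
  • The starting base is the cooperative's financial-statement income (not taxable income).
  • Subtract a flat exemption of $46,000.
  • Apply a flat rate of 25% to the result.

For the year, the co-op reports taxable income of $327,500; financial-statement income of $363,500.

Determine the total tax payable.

Supplementary minimum tax:
  Base (financial-statement income): $363,500
  Less exemption $46,000 → base $317,500
  $317,500 × 25% = $79,375

Mainline income levy:
  $325,000 × 15% = $48,750
  $2,500 × 22% = $550
  → $49,300

$79,375 > $49,300, so the supplementary minimum tax is the binding amount.

$79,375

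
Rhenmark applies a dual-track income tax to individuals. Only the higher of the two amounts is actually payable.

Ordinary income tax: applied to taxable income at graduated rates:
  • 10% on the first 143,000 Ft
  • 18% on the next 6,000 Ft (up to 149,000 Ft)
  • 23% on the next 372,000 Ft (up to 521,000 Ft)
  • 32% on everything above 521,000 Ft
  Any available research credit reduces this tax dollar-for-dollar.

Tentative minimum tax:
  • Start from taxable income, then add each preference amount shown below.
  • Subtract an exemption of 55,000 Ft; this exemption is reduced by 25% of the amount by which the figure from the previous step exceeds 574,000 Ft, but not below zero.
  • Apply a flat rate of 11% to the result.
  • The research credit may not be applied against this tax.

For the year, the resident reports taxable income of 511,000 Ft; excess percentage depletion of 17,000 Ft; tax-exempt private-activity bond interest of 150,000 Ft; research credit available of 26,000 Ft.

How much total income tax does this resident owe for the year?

72,640 Ft

Ordinary income tax:
  143,000 Ft × 10% = 14,300 Ft
  6,000 Ft × 18% = 1,080 Ft
  362,000 Ft × 23% = 83,260 Ft
  → 98,640 Ft
  Less research credit 26,000 Ft → 72,640 Ft

Tentative minimum tax:
  Adjusted income: 511,000 Ft + 17,000 Ft + 150,000 Ft = 678,000 Ft
  Exemption: 55,000 Ft − 25% × (678,000 Ft − 574,000 Ft) = 55,000 Ft − 26,000 Ft = 29,000 Ft
  Base: 678,000 Ft − 29,000 Ft = 649,000 Ft
  649,000 Ft × 11% = 71,390 Ft

72,640 Ft > 71,390 Ft, so the ordinary income tax governs.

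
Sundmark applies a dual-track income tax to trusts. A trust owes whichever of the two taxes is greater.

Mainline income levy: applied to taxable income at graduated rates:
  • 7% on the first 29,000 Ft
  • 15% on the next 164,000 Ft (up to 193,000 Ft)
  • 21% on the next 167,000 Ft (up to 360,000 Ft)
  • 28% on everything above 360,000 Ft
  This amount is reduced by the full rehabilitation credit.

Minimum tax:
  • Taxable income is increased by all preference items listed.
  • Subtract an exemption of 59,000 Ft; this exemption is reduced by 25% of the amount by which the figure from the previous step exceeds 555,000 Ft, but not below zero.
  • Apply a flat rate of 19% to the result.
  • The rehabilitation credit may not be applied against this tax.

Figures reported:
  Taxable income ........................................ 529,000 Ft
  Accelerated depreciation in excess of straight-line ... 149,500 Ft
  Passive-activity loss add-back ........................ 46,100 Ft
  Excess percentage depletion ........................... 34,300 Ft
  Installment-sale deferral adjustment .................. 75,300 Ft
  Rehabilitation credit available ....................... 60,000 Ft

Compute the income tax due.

158,498 Ft

Minimum tax:
  Adjusted income: 529,000 Ft + 149,500 Ft + 46,100 Ft + 34,300 Ft + 75,300 Ft = 834,200 Ft
  Exemption: 25% × (834,200 Ft − 555,000 Ft) = 69,800 Ft ≥ 59,000 Ft, so the exemption is fully phased out
  Base: 834,200 Ft − 0 Ft = 834,200 Ft
  834,200 Ft × 19% = 158,498 Ft

Mainline income levy:
  29,000 Ft × 7% = 2,030 Ft
  164,000 Ft × 15% = 24,600 Ft
  167,000 Ft × 21% = 35,070 Ft
  169,000 Ft × 28% = 47,320 Ft
  → 109,020 Ft
  Less rehabilitation credit 60,000 Ft → 49,020 Ft

158,498 Ft > 49,020 Ft, so the minimum tax is the binding amount.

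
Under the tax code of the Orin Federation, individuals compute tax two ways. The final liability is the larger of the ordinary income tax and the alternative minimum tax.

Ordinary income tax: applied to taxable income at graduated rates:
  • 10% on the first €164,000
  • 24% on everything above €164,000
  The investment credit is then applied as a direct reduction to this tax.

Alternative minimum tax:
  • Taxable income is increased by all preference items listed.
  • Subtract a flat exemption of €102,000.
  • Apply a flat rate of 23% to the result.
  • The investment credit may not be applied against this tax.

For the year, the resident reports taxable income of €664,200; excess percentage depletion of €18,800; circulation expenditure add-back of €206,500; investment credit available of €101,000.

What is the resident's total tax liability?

Alternative minimum tax:
  Adjusted income: €664,200 + €18,800 + €206,500 = €889,500
  Less exemption €102,000 → base €787,500
  €787,500 × 23% = €181,125

Ordinary income tax:
  €164,000 × 10% = €16,400
  €500,200 × 24% = €120,048
  → €136,448
  Less investment credit €101,000 → €35,448

€181,125 > €35,448, so the alternative minimum tax is the binding amount.

€181,125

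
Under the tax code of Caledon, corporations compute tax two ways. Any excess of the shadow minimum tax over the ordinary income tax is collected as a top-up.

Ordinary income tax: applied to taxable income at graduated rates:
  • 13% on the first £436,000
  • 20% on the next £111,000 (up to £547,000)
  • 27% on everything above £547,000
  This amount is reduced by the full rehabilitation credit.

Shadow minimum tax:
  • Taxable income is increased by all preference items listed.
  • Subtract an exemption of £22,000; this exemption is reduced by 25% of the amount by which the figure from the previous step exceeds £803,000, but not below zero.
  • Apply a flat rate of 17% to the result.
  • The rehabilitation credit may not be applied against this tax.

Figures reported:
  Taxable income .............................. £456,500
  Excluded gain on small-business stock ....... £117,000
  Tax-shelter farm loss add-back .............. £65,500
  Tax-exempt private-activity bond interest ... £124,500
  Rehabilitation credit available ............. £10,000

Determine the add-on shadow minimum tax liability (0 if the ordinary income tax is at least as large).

Ordinary income tax:
  £436,000 × 13% = £56,680
  £20,500 × 20% = £4,100
  → £60,780
  Less rehabilitation credit £10,000 → £50,780

Shadow minimum tax:
  Adjusted income: £456,500 + £117,000 + £65,500 + £124,500 = £763,500
  Exemption: £763,500 ≤ £803,000, so full £22,000 applies
  Base: £763,500 − £22,000 = £741,500
  £741,500 × 17% = £126,055

Excess of shadow minimum tax over ordinary income tax: £126,055 − £50,780 = £75,275.

£75,275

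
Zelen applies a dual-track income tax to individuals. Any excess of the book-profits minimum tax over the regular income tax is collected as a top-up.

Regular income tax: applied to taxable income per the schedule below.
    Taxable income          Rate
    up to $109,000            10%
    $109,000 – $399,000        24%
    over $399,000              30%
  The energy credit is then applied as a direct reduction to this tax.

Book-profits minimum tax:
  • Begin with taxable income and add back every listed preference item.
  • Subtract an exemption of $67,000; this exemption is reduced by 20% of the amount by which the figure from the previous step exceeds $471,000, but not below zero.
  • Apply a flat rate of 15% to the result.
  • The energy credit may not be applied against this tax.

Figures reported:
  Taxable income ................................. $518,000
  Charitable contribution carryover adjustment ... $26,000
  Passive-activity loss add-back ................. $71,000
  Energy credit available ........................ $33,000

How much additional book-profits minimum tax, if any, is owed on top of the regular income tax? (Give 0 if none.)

Book-profits minimum tax:
  Adjusted income: $518,000 + $26,000 + $71,000 = $615,000
  Exemption: $67,000 − 20% × ($615,000 − $471,000) = $67,000 − $28,800 = $38,200
  Base: $615,000 − $38,200 = $576,800
  $576,800 × 15% = $86,520

Regular income tax:
  $109,000 × 10% = $10,900
  $290,000 × 24% = $69,600
  $119,000 × 30% = $35,700
  → $116,200
  Less energy credit $33,000 → $83,200

Excess of book-profits minimum tax over regular income tax: $86,520 − $83,200 = $3,320.

$3,320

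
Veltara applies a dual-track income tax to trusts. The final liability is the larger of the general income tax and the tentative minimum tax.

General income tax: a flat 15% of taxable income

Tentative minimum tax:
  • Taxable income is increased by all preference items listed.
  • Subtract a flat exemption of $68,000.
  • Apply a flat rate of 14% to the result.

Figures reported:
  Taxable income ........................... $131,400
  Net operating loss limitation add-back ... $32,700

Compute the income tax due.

$19,710

General income tax:
  $131,400 × 15% = $19,710

Tentative minimum tax:
  Adjusted income: $131,400 + $32,700 = $164,100
  Less exemption $68,000 → base $96,100
  $96,100 × 14% = $13,454

$19,710 > $13,454, so the general income tax governs.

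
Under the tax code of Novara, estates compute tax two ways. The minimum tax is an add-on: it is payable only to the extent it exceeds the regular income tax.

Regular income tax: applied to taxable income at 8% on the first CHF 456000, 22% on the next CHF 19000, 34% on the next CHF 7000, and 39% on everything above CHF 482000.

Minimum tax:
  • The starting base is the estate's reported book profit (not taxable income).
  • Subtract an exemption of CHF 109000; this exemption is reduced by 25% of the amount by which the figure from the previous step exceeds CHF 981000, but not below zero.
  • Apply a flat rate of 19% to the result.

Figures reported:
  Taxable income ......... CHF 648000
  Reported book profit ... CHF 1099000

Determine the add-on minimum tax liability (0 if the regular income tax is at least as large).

Regular income tax:
  CHF 456000 × 8% = CHF 36480
  CHF 19000 × 22% = CHF 4180
  CHF 7000 × 34% = CHF 2380
  CHF 166000 × 39% = CHF 64740
  → CHF 107780

Minimum tax:
  Base (reported book profit): CHF 1099000
  Exemption: CHF 109000 − 25% × (CHF 1099000 − CHF 981000) = CHF 109000 − CHF 29500 = CHF 79500
  Base: CHF 1099000 − CHF 79500 = CHF 1019500
  CHF 1019500 × 19% = CHF 193705

Excess of minimum tax over regular income tax: CHF 193705 − CHF 107780 = CHF 85925.

CHF 85925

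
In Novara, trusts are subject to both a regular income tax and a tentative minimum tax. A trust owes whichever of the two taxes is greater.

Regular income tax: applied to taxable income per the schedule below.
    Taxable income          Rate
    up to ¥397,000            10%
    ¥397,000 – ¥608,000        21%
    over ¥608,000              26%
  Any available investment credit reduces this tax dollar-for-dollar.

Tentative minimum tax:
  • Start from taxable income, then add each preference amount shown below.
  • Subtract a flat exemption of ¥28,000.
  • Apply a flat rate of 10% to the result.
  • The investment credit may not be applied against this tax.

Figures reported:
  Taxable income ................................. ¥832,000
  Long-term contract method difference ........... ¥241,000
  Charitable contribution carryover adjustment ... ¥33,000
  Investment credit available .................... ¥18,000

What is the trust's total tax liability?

¥124,250

Regular income tax:
  ¥397,000 × 10% = ¥39,700
  ¥211,000 × 21% = ¥44,310
  ¥224,000 × 26% = ¥58,240
  → ¥142,250
  Less investment credit ¥18,000 → ¥124,250

Tentative minimum tax:
  Adjusted income: ¥832,000 + ¥241,000 + ¥33,000 = ¥1,106,000
  Less exemption ¥28,000 → base ¥1,078,000
  ¥1,078,000 × 10% = ¥107,800

¥124,250 > ¥107,800, so the regular income tax governs.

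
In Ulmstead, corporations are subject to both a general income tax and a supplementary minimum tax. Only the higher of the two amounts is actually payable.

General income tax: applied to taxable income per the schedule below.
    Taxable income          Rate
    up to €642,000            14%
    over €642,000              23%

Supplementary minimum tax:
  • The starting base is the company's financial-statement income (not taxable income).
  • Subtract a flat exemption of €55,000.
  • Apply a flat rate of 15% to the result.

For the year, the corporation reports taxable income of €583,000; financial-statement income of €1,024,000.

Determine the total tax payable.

€145,350

Supplementary minimum tax:
  Base (financial-statement income): €1,024,000
  Less exemption €55,000 → base €969,000
  €969,000 × 15% = €145,350

General income tax:
  €583,000 × 14% = €81,620

€145,350 > €81,620, so the supplementary minimum tax is the binding amount.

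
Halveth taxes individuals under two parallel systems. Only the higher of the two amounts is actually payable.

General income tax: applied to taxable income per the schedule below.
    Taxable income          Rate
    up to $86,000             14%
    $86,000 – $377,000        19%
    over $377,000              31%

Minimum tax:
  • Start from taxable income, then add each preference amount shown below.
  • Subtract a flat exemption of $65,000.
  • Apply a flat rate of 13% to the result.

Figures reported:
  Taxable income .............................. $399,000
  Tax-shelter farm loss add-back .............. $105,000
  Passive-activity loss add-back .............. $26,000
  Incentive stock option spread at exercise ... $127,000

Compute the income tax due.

General income tax:
  $86,000 × 14% = $12,040
  $291,000 × 19% = $55,290
  $22,000 × 31% = $6,820
  → $74,150

Minimum tax:
  Adjusted income: $399,000 + $105,000 + $26,000 + $127,000 = $657,000
  Less exemption $65,000 → base $592,000
  $592,000 × 13% = $76,960

$76,960 > $74,150, so the minimum tax is the binding amount.

$76,960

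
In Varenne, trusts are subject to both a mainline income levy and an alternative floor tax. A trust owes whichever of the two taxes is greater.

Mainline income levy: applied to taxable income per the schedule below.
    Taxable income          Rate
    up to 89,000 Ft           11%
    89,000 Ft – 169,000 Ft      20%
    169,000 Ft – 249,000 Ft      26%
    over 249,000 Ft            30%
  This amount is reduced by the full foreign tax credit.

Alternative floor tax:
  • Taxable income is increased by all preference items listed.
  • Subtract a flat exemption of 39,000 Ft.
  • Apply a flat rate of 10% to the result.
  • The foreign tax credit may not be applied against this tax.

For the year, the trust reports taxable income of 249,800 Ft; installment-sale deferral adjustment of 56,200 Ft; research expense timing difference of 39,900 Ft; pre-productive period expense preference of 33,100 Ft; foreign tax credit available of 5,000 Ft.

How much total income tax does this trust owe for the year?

41,830 Ft

Mainline income levy:
  89,000 Ft × 11% = 9,790 Ft
  80,000 Ft × 20% = 16,000 Ft
  80,000 Ft × 26% = 20,800 Ft
  800 Ft × 30% = 240 Ft
  → 46,830 Ft
  Less foreign tax credit 5,000 Ft → 41,830 Ft

Alternative floor tax:
  Adjusted income: 249,800 Ft + 56,200 Ft + 39,900 Ft + 33,100 Ft = 379,000 Ft
  Less exemption 39,000 Ft → base 340,000 Ft
  340,000 Ft × 10% = 34,000 Ft

41,830 Ft > 34,000 Ft, so the mainline income levy governs.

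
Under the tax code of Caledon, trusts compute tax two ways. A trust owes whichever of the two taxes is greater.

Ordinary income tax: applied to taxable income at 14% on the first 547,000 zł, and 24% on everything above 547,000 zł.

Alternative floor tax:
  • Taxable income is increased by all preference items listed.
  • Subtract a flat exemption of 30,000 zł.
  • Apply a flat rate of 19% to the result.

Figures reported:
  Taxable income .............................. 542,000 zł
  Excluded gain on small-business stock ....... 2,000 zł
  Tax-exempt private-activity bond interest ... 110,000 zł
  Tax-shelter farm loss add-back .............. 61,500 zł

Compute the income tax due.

Ordinary income tax:
  542,000 zł × 14% = 75,880 zł

Alternative floor tax:
  Adjusted income: 542,000 zł + 2,000 zł + 110,000 zł + 61,500 zł = 715,500 zł
  Less exemption 30,000 zł → base 685,500 zł
  685,500 zł × 19% = 130,245 zł

130,245 zł > 75,880 zł, so the alternative floor tax is the binding amount.

130,245 zł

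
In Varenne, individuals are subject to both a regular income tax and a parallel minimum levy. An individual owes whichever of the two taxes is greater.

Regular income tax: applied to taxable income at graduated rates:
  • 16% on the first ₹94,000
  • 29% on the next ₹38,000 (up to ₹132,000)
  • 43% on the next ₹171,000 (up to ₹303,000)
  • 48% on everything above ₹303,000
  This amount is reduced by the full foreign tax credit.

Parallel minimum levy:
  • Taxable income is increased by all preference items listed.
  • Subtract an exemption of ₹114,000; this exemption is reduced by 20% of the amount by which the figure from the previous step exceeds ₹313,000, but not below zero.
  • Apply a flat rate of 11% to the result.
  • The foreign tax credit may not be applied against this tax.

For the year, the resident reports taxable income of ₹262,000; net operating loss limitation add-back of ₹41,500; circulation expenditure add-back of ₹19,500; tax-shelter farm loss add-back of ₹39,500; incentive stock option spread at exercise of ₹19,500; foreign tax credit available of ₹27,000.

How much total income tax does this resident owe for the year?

Parallel minimum levy:
  Adjusted income: ₹262,000 + ₹41,500 + ₹19,500 + ₹39,500 + ₹19,500 = ₹382,000
  Exemption: ₹114,000 − 20% × (₹382,000 − ₹313,000) = ₹114,000 − ₹13,800 = ₹100,200
  Base: ₹382,000 − ₹100,200 = ₹281,800
  ₹281,800 × 11% = ₹30,998

Regular income tax:
  ₹94,000 × 16% = ₹15,040
  ₹38,000 × 29% = ₹11,020
  ₹130,000 × 43% = ₹55,900
  → ₹81,960
  Less foreign tax credit ₹27,000 → ₹54,960

₹54,960 > ₹30,998, so the regular income tax governs.

₹54,960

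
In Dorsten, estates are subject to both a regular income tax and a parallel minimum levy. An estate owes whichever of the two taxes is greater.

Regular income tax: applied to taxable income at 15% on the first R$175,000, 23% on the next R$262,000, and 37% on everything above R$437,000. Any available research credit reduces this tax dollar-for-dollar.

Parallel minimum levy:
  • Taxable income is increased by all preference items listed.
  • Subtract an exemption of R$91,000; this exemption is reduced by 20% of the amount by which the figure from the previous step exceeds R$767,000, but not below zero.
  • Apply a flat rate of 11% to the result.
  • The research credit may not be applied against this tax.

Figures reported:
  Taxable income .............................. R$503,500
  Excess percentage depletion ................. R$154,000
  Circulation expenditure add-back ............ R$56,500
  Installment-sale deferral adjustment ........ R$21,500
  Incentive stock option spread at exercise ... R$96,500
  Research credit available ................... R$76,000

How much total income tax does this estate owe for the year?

Parallel minimum levy:
  Adjusted income: R$503,500 + R$154,000 + R$56,500 + R$21,500 + R$96,500 = R$832,000
  Exemption: R$91,000 − 20% × (R$832,000 − R$767,000) = R$91,000 − R$13,000 = R$78,000
  Base: R$832,000 − R$78,000 = R$754,000
  R$754,000 × 11% = R$82,940

Regular income tax:
  R$175,000 × 15% = R$26,250
  R$262,000 × 23% = R$60,260
  R$66,500 × 37% = R$24,605
  → R$111,115
  Less research credit R$76,000 → R$35,115

R$82,940 > R$35,115, so the parallel minimum levy is the binding amount.

R$82,940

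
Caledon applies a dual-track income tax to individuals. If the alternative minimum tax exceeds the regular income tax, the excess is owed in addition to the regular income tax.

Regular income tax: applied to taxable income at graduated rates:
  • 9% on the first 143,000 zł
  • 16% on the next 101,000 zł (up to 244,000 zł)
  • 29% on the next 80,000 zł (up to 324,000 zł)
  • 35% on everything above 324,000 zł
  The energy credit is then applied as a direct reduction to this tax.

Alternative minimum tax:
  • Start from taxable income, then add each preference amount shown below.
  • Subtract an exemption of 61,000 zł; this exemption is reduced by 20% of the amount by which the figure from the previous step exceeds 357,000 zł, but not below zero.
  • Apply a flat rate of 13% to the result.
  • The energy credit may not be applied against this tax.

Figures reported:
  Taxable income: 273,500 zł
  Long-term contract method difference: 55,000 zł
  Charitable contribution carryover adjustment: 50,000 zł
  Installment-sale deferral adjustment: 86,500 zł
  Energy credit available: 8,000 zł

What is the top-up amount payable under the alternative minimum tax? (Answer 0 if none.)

Alternative minimum tax:
  Adjusted income: 273,500 zł + 55,000 zł + 50,000 zł + 86,500 zł = 465,000 zł
  Exemption: 61,000 zł − 20% × (465,000 zł − 357,000 zł) = 61,000 zł − 21,600 zł = 39,400 zł
  Base: 465,000 zł − 39,400 zł = 425,600 zł
  425,600 zł × 13% = 55,328 zł

Regular income tax:
  143,000 zł × 9% = 12,870 zł
  101,000 zł × 16% = 16,160 zł
  29,500 zł × 29% = 8,555 zł
  → 37,585 zł
  Less energy credit 8,000 zł → 29,585 zł

Excess of alternative minimum tax over regular income tax: 55,328 zł − 29,585 zł = 25,743 zł.

25,743 zł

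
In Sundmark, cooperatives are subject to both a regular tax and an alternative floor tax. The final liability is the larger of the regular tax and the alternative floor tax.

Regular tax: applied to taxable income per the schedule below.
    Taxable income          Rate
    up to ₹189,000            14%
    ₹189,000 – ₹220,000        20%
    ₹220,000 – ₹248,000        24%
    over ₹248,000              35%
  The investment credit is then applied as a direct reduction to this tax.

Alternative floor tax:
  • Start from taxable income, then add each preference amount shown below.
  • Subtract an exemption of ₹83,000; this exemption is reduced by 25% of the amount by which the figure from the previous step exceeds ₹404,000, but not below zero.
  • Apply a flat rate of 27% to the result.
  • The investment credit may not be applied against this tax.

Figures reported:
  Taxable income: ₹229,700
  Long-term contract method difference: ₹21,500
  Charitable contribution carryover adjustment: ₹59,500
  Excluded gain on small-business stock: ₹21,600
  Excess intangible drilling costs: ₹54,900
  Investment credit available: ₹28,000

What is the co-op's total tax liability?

₹82,134

Alternative floor tax:
  Adjusted income: ₹229,700 + ₹21,500 + ₹59,500 + ₹21,600 + ₹54,900 = ₹387,200
  Exemption: ₹387,200 ≤ ₹404,000, so full ₹83,000 applies
  Base: ₹387,200 − ₹83,000 = ₹304,200
  ₹304,200 × 27% = ₹82,134

Regular tax:
  ₹189,000 × 14% = ₹26,460
  ₹31,000 × 20% = ₹6,200
  ₹9,700 × 24% = ₹2,328
  → ₹34,988
  Less investment credit ₹28,000 → ₹6,988

₹82,134 > ₹6,988, so the alternative floor tax is the binding amount.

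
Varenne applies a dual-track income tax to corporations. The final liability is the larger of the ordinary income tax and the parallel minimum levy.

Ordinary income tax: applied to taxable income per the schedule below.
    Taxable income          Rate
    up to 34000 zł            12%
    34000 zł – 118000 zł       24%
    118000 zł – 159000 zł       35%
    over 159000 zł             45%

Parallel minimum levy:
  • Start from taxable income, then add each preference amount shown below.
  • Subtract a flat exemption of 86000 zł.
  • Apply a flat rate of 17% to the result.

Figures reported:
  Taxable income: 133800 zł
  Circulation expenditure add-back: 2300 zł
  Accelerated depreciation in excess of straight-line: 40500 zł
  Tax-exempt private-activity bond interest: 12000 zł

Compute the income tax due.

29770 zł

Parallel minimum levy:
  Adjusted income: 133800 zł + 2300 zł + 40500 zł + 12000 zł = 188600 zł
  Less exemption 86000 zł → base 102600 zł
  102600 zł × 17% = 17442 zł

Ordinary income tax:
  34000 zł × 12% = 4080 zł
  84000 zł × 24% = 20160 zł
  15800 zł × 35% = 5530 zł
  → 29770 zł

29770 zł > 17442 zł, so the ordinary income tax governs.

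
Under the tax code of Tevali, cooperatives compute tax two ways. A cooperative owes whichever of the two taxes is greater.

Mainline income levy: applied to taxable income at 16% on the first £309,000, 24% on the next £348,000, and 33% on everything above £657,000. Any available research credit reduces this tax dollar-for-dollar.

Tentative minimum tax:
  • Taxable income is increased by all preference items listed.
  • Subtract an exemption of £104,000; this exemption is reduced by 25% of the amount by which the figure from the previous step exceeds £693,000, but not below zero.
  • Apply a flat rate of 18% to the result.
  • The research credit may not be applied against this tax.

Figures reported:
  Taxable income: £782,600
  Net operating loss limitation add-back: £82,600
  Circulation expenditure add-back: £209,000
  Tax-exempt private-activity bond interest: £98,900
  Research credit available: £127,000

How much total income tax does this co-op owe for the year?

Tentative minimum tax:
  Adjusted income: £782,600 + £82,600 + £209,000 + £98,900 = £1,173,100
  Exemption: 25% × (£1,173,100 − £693,000) = £120,025 ≥ £104,000, so the exemption is fully phased out
  Base: £1,173,100 − £0 = £1,173,100
  £1,173,100 × 18% = £211,158

Mainline income levy:
  £309,000 × 16% = £49,440
  £348,000 × 24% = £83,520
  £125,600 × 33% = £41,448
  → £174,408
  Less research credit £127,000 → £47,408

£211,158 > £47,408, so the tentative minimum tax is the binding amount.

£211,158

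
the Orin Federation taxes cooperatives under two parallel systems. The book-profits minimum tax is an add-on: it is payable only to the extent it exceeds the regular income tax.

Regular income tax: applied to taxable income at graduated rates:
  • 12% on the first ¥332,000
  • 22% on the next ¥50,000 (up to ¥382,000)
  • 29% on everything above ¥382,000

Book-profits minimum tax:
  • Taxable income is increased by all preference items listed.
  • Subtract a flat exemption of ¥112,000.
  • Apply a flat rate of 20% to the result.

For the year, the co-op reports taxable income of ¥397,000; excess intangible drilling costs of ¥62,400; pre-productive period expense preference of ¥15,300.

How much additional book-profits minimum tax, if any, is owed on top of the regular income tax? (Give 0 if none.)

¥17,350

Book-profits minimum tax:
  Adjusted income: ¥397,000 + ¥62,400 + ¥15,300 = ¥474,700
  Less exemption ¥112,000 → base ¥362,700
  ¥362,700 × 20% = ¥72,540

Regular income tax:
  ¥332,000 × 12% = ¥39,840
  ¥50,000 × 22% = ¥11,000
  ¥15,000 × 29% = ¥4,350
  → ¥55,190

Excess of book-profits minimum tax over regular income tax: ¥72,540 − ¥55,190 = ¥17,350.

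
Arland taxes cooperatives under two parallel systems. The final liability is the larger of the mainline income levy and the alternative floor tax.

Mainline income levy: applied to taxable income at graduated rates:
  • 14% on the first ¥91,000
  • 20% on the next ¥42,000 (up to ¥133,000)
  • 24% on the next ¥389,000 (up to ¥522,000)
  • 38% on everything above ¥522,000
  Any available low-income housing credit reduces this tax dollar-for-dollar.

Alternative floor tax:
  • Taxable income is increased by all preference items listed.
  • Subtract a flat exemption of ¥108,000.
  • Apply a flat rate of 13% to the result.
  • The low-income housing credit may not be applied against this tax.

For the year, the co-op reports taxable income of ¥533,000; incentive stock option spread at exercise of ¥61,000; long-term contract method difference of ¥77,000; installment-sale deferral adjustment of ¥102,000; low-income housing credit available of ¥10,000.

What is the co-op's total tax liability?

Mainline income levy:
  ¥91,000 × 14% = ¥12,740
  ¥42,000 × 20% = ¥8,400
  ¥389,000 × 24% = ¥93,360
  ¥11,000 × 38% = ¥4,180
  → ¥118,680
  Less low-income housing credit ¥10,000 → ¥108,680

Alternative floor tax:
  Adjusted income: ¥533,000 + ¥61,000 + ¥77,000 + ¥102,000 = ¥773,000
  Less exemption ¥108,000 → base ¥665,000
  ¥665,000 × 13% = ¥86,450

¥108,680 > ¥86,450, so the mainline income levy governs.

¥108,680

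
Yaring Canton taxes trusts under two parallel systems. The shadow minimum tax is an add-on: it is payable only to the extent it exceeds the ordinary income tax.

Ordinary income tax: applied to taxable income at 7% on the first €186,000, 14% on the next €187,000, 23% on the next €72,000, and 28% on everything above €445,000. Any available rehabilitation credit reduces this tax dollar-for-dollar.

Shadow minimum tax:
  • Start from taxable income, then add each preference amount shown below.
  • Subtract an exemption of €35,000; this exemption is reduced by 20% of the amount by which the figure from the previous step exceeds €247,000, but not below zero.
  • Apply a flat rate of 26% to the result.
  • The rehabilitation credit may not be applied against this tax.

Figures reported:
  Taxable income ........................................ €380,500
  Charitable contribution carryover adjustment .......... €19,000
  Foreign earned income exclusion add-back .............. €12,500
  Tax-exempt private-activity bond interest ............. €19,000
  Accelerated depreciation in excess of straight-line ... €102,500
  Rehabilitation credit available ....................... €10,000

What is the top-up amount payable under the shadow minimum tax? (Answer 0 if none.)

€107,785

Shadow minimum tax:
  Adjusted income: €380,500 + €19,000 + €12,500 + €19,000 + €102,500 = €533,500
  Exemption: 20% × (€533,500 − €247,000) = €57,300 ≥ €35,000, so the exemption is fully phased out
  Base: €533,500 − €0 = €533,500
  €533,500 × 26% = €138,710

Ordinary income tax:
  €186,000 × 7% = €13,020
  €187,000 × 14% = €26,180
  €7,500 × 23% = €1,725
  → €40,925
  Less rehabilitation credit €10,000 → €30,925

Excess of shadow minimum tax over ordinary income tax: €138,710 − €30,925 = €107,785.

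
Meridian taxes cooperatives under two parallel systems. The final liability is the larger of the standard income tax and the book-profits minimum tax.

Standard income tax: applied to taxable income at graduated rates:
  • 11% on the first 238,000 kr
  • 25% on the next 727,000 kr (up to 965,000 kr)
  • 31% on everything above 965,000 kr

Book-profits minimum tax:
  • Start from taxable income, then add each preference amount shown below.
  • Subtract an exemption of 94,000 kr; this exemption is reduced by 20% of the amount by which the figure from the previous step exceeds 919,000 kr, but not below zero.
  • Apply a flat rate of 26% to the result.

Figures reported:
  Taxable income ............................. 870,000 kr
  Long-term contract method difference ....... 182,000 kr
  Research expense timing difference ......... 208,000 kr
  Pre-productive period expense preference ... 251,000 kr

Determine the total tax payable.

Standard income tax:
  238,000 kr × 11% = 26,180 kr
  632,000 kr × 25% = 158,000 kr
  → 184,180 kr

Book-profits minimum tax:
  Adjusted income: 870,000 kr + 182,000 kr + 208,000 kr + 251,000 kr = 1,511,000 kr
  Exemption: 20% × (1,511,000 kr − 919,000 kr) = 118,400 kr ≥ 94,000 kr, so the exemption is fully phased out
  Base: 1,511,000 kr − 0 kr = 1,511,000 kr
  1,511,000 kr × 26% = 392,860 kr

392,860 kr > 184,180 kr, so the book-profits minimum tax is the binding amount.

392,860 kr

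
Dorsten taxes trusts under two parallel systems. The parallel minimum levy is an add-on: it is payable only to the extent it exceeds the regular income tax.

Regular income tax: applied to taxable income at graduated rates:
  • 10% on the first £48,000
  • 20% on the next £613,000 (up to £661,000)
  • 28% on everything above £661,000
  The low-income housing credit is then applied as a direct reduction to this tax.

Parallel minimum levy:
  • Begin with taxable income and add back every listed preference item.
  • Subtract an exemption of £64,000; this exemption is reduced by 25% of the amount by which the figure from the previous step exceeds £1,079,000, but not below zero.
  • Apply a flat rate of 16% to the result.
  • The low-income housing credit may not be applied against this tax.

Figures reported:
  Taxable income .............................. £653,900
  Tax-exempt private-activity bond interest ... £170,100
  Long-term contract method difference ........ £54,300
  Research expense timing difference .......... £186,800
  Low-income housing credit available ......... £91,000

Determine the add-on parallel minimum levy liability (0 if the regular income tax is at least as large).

Regular income tax:
  £48,000 × 10% = £4,800
  £605,900 × 20% = £121,180
  → £125,980
  Less low-income housing credit £91,000 → £34,980

Parallel minimum levy:
  Adjusted income: £653,900 + £170,100 + £54,300 + £186,800 = £1,065,100
  Exemption: £1,065,100 ≤ £1,079,000, so full £64,000 applies
  Base: £1,065,100 − £64,000 = £1,001,100
  £1,001,100 × 16% = £160,176

Excess of parallel minimum levy over regular income tax: £160,176 − £34,980 = £125,196.

£125,196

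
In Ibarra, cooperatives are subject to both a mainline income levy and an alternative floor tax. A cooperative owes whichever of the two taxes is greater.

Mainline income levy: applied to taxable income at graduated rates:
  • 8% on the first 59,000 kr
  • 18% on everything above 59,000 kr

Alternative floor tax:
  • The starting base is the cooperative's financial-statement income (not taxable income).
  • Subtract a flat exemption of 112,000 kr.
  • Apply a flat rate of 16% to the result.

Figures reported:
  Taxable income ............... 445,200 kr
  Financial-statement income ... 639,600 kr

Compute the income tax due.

Alternative floor tax:
  Base (financial-statement income): 639,600 kr
  Less exemption 112,000 kr → base 527,600 kr
  527,600 kr × 16% = 84,416 kr

Mainline income levy:
  59,000 kr × 8% = 4,720 kr
  386,200 kr × 18% = 69,516 kr
  → 74,236 kr

84,416 kr > 74,236 kr, so the alternative floor tax is the binding amount.

84,416 kr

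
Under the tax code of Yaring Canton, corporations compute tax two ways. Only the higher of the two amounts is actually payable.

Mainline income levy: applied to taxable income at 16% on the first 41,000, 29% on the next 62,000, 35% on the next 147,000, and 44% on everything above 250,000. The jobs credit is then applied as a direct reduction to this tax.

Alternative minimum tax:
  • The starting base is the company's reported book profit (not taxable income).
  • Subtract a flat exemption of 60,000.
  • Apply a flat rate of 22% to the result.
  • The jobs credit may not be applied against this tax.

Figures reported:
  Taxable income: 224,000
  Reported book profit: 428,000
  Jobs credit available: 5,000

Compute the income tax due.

Mainline income levy:
  41,000 × 16% = 6,560
  62,000 × 29% = 17,980
  121,000 × 35% = 42,350
  → 66,890
  Less jobs credit 5,000 → 61,890

Alternative minimum tax:
  Base (reported book profit): 428,000
  Less exemption 60,000 → base 368,000
  368,000 × 22% = 80,960

80,960 > 61,890, so the alternative minimum tax is the binding amount.

80,960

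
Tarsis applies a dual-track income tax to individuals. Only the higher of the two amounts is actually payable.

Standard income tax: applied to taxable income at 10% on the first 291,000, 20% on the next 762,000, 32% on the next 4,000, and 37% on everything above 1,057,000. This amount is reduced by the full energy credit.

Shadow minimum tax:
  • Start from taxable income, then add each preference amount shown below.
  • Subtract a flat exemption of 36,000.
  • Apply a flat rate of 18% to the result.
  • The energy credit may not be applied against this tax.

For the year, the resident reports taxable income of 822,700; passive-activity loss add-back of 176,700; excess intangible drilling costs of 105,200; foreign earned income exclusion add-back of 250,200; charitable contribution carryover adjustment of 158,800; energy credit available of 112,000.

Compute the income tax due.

Standard income tax:
  291,000 × 10% = 29,100
  531,700 × 20% = 106,340
  → 135,440
  Less energy credit 112,000 → 23,440

Shadow minimum tax:
  Adjusted income: 822,700 + 176,700 + 105,200 + 250,200 + 158,800 = 1,513,600
  Less exemption 36,000 → base 1,477,600
  1,477,600 × 18% = 265,968

265,968 > 23,440, so the shadow minimum tax is the binding amount.

265,968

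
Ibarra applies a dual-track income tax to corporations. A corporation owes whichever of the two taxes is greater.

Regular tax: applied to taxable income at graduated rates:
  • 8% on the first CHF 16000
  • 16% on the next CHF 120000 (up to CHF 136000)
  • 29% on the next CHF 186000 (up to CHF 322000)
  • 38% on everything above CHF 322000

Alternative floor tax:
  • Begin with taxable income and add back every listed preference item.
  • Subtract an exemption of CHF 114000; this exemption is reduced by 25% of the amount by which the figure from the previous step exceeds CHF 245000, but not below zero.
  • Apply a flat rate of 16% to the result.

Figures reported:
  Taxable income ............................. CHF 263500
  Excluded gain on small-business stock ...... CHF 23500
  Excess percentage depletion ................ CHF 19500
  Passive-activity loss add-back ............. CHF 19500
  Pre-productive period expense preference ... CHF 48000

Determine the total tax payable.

CHF 57455

Regular tax:
  CHF 16000 × 8% = CHF 1280
  CHF 120000 × 16% = CHF 19200
  CHF 127500 × 29% = CHF 36975
  → CHF 57455

Alternative floor tax:
  Adjusted income: CHF 263500 + CHF 23500 + CHF 19500 + CHF 19500 + CHF 48000 = CHF 374000
  Exemption: CHF 114000 − 25% × (CHF 374000 − CHF 245000) = CHF 114000 − CHF 32250 = CHF 81750
  Base: CHF 374000 − CHF 81750 = CHF 292250
  CHF 292250 × 16% = CHF 46760

CHF 57455 > CHF 46760, so the regular tax governs.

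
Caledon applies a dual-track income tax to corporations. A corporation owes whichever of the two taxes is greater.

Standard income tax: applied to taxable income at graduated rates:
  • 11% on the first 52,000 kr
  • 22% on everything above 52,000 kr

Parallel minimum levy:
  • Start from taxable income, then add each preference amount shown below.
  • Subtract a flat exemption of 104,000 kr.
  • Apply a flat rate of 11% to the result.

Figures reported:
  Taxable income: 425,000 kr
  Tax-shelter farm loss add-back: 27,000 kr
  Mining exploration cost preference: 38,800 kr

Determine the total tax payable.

87,780 kr

Parallel minimum levy:
  Adjusted income: 425,000 kr + 27,000 kr + 38,800 kr = 490,800 kr
  Less exemption 104,000 kr → base 386,800 kr
  386,800 kr × 11% = 42,548 kr

Standard income tax:
  52,000 kr × 11% = 5,720 kr
  373,000 kr × 22% = 82,060 kr
  → 87,780 kr

87,780 kr > 42,548 kr, so the standard income tax governs.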